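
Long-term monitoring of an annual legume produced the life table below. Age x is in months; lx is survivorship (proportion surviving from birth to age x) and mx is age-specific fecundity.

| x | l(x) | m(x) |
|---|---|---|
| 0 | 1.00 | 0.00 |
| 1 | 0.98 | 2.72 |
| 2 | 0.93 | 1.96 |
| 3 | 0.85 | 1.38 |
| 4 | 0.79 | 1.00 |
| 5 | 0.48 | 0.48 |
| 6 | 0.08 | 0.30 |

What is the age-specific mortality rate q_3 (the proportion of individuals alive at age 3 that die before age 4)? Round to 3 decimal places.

0.071

q_3 = (l_3 − l_4) / l_3 = (0.85 − 0.79) / 0.85
     = 0.06 / 0.85 = 0.070588… → 0.071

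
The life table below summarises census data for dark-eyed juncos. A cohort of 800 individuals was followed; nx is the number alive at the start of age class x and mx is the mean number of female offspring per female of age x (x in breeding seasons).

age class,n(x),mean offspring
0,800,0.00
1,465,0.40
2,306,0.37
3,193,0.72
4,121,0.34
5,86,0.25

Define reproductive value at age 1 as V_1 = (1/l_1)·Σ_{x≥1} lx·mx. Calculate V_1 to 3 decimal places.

1.077

lx = nx/n0 = nx/800: 1, 0.58125, 0.3825, 0.24125, 0.15125, 0.1075
lx·mx for x ≥ 1: 0.2325…, 0.141525, 0.1737…, 0.051425…, 0.026875 → sum = 0.626025…
V_1 = 0.626025… / l_1 = 0.626025… / 0.58125 = 1.077032… → 1.077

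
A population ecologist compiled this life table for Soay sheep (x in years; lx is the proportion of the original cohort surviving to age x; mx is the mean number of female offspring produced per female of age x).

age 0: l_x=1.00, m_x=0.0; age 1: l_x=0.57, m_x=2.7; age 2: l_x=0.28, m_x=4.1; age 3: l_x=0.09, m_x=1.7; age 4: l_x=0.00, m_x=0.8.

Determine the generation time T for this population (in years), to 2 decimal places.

1.51

lx·mx: 0, 1.539, 1.148, 0.153, 0 → R0 = 2.84
x·lx·mx: 0, 1.539, 2.296, 0.459, 0 → Σ = 4.294
T = 4.294 / 2.84 = 1.511972… → 1.51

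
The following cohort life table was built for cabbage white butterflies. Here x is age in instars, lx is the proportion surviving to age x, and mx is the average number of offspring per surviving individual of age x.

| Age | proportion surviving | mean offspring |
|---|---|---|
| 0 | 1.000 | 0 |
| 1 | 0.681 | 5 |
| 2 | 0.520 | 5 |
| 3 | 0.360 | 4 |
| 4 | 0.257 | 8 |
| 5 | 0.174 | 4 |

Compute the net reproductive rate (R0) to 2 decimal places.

lx·mx by age: 0, 3.405, 2.6, 1.44, 2.056, 0.696
R0 = Σ lx·mx = 10.197 → 10.20

10.20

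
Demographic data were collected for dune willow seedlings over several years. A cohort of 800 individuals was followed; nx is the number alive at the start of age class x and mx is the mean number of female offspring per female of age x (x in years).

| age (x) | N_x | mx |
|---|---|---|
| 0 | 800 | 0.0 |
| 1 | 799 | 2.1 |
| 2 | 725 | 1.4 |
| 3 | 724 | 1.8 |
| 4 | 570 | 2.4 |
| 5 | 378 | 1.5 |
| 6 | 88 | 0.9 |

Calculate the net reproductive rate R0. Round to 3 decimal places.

7.513

lx = nx/n0 = nx/800: 1, 0.99875, 0.90625, 0.905, 0.7125, 0.4725, 0.11
lx·mx by age: 0, 2.097375, 1.26875, 1.629, 1.71, 0.70875, 0.099
R0 = Σ lx·mx = 7.512875 → 7.513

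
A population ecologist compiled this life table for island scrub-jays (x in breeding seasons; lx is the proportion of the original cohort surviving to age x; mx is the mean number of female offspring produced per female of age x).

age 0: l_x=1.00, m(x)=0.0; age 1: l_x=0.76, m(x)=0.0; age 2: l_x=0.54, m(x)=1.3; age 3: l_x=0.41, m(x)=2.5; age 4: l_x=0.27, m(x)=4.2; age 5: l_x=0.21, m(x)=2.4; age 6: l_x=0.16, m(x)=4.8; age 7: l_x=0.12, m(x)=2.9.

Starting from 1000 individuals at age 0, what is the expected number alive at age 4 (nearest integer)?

Expected survivors = N0 · l_4 = 1000 × 0.27 = 270 → 270

270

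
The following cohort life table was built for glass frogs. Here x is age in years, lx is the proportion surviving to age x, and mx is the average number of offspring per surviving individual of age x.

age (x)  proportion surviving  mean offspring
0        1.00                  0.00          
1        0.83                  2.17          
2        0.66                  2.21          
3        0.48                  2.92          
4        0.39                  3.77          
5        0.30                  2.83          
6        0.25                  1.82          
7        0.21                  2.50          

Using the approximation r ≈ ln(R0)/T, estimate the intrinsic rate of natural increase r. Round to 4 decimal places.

0.6488

R0 = Σ lx·mx = 0 + 1.8011 + 1.4586 + 1.4016 + 1.4703 + 0.849 + 0.455 + 0.525 = 7.9606
Σ x·lx·mx = 25.4543; T = 25.4543/7.9606 = 3.19754…
r ≈ ln(R0)/T = ln(7.9606)/3.19754… = 0.648782… → 0.6488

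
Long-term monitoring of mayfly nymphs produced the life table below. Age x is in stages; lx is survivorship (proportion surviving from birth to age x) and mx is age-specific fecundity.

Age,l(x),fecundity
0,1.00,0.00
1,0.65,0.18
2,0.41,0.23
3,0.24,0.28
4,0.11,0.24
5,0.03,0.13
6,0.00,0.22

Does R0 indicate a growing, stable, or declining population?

R0 = Σ lx·mx = 0 + 0.117 + 0.0943 + 0.0672 + 0.0264 + 0.0039 + 0 = 0.3088
R0 < 1, so the population is declining.

declining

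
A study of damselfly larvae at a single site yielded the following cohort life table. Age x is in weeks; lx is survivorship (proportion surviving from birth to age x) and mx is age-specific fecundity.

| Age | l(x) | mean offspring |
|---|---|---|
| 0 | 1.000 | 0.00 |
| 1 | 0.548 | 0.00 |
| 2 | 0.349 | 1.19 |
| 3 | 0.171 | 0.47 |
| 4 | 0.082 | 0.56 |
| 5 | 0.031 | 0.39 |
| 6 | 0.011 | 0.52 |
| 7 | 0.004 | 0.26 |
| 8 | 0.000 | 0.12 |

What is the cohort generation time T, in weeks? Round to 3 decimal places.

lx·mx: 0, 0, 0.41531, 0.08037, 0.04592, 0.01209, 0.00572, 0.00104, 0 → R0 = 0.56045
x·lx·mx: 0, 0, 0.83062, 0.24111, 0.18368, 0.06045, 0.03432, 0.00728, 0 → Σ = 1.35746
T = 1.35746 / 0.56045 = 2.422089… → 2.422

2.422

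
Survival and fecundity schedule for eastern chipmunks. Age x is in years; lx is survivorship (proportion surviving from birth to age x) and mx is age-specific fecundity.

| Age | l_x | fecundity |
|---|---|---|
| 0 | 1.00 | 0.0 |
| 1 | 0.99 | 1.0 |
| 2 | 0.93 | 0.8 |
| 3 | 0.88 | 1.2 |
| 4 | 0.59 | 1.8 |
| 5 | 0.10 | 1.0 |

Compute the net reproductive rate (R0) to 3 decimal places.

lx·mx by age: 0, 0.99, 0.744, 1.056, 1.062, 0.1
R0 = Σ lx·mx = 3.952 → 3.952

3.952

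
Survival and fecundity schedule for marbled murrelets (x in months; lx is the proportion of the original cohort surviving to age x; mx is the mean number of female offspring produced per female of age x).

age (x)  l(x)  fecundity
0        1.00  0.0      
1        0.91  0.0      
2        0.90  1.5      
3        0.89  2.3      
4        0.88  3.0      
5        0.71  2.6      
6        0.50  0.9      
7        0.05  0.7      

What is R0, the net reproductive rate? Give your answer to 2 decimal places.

lx·mx by age: 0, 0, 1.35, 2.047, 2.64, 1.846, 0.45, 0.035
R0 = Σ lx·mx = 8.368 → 8.37

8.37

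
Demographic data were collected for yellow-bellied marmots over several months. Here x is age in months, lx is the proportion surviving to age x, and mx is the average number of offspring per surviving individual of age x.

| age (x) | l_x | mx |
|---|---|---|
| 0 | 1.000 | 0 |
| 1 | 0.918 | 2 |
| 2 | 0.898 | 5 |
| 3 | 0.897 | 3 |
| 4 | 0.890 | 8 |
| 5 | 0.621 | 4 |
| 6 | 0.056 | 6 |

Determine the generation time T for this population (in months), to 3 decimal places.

3.260

lx·mx: 0, 1.836, 4.49, 2.691, 7.12, 2.484, 0.336 → R0 = 18.957
x·lx·mx: 0, 1.836, 8.98, 8.073, 28.48, 12.42, 2.016 → Σ = 61.805
T = 61.805 / 18.957 = 3.260273… → 3.260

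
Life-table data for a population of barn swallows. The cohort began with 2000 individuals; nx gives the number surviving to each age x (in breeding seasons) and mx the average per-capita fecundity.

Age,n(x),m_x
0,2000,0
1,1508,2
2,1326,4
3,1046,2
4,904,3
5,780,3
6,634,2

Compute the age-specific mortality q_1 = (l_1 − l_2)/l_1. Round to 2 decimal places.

0.12

lx = nx/n0 = nx/2000: 1, 0.754, 0.663, 0.523, 0.452, 0.39, 0.317
q_1 = (l_1 − l_2) / l_1 = (0.754 − 0.663) / 0.754
     = 0.091 / 0.754 = 0.12069… → 0.12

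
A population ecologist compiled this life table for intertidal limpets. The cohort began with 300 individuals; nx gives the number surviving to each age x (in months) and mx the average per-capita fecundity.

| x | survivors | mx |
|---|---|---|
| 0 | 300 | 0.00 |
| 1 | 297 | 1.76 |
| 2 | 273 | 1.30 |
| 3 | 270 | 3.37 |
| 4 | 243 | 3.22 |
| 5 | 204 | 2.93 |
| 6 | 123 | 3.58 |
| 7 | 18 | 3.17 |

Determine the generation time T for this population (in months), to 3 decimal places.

lx = nx/n0 = nx/300: 1, 0.99, 0.91, 0.9, 0.81, 0.68, 0.41, 0.06
lx·mx: 0, 1.7424, 1.183, 3.033, 2.6082, 1.9924, 1.4678, 0.1902 → R0 = 12.217
x·lx·mx: 0, 1.7424, 2.366, 9.099, 10.4328, 9.962, 8.8068, 1.3314 → Σ = 43.7404
T = 43.7404 / 12.217 = 3.58029… → 3.580

3.580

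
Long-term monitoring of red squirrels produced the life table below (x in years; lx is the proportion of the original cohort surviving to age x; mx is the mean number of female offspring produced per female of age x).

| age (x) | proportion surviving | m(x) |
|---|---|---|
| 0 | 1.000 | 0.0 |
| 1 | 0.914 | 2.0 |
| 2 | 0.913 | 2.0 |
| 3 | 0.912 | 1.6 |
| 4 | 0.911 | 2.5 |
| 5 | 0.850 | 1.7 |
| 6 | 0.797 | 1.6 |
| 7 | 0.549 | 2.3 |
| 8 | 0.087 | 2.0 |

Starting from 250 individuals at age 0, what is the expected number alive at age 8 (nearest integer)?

22

Expected survivors = N0 · l_8 = 250 × 0.087 = 21.75 → 22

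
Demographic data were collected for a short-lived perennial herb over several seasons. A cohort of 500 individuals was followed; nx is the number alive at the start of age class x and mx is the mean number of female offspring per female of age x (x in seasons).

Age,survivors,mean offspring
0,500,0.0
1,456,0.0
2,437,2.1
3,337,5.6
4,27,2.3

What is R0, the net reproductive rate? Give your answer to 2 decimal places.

5.73

lx = nx/n0 = nx/500: 1, 0.912, 0.874, 0.674, 0.054
lx·mx by age: 0, 0, 1.8354, 3.7744, 0.1242
R0 = Σ lx·mx = 5.734 → 5.73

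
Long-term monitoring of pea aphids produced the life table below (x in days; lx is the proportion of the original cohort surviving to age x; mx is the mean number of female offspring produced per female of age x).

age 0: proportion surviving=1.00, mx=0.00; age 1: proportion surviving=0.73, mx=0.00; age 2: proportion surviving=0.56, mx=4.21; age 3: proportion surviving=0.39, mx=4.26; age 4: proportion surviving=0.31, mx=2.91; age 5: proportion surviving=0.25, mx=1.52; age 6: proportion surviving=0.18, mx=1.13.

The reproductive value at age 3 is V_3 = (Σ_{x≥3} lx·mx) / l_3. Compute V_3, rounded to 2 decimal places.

lx·mx for x ≥ 3: 1.6614, 0.9021, 0.38, 0.2034 → sum = 3.1469
V_3 = 3.1469 / l_3 = 3.1469 / 0.39 = 8.068974… → 8.07

8.07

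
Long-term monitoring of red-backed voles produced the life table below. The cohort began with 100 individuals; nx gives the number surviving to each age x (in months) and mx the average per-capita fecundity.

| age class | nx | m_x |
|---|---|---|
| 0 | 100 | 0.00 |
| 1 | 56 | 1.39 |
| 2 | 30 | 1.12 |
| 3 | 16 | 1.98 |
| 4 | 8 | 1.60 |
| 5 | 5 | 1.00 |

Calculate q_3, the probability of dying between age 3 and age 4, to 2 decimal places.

lx = nx/n0 = nx/100: 1, 0.56, 0.3, 0.16, 0.08, 0.05
q_3 = (l_3 − l_4) / l_3 = (0.16 − 0.08) / 0.16
     = 0.08 / 0.16 = 0.5 → 0.50

0.50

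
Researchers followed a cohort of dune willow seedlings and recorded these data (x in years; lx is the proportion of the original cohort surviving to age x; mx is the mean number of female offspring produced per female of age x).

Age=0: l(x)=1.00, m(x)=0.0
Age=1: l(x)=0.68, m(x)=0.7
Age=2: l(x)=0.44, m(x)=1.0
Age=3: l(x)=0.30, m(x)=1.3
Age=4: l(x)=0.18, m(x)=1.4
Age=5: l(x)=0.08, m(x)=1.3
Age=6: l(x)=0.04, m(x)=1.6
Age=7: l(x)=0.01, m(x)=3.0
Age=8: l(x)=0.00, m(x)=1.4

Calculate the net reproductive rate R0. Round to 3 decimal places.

1.756

lx·mx by age: 0, 0.476, 0.44, 0.39, 0.252, 0.104, 0.064, 0.03, 0
R0 = Σ lx·mx = 1.756 → 1.756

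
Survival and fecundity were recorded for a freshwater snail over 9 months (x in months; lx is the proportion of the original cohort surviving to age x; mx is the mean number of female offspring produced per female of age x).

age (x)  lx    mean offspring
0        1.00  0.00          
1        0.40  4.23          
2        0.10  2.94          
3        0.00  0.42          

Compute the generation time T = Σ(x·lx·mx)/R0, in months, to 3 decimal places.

lx·mx: 0, 1.692, 0.294, 0 → R0 = 1.986
x·lx·mx: 0, 1.692, 0.588, 0 → Σ = 2.28
T = 2.28 / 1.986 = 1.148036… → 1.148

1.148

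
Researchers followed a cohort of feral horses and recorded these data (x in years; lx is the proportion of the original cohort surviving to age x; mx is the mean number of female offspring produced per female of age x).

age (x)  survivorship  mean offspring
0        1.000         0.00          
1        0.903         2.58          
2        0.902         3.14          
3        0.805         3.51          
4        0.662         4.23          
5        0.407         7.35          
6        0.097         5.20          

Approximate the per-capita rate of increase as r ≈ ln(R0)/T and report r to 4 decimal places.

0.8319

R0 = Σ lx·mx = 0 + 2.32974 + 2.83228 + 2.82555 + 2.80026 + 2.99145 + 0.5044 = 14.28368
Σ x·lx·mx = 45.65564; T = 45.65564/14.28368 = 3.19635…
r ≈ ln(R0)/T = ln(14.28368)/3.19635… = 0.831923… → 0.8319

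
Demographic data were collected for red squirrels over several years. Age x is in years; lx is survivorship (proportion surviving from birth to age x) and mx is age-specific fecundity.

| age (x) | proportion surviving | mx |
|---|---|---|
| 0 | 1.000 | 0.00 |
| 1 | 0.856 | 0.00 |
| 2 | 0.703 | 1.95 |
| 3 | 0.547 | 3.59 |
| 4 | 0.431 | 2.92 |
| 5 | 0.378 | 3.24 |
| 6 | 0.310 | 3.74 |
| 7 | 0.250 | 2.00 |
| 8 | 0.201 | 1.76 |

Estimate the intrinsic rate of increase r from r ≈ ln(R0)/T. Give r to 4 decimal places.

0.4873

R0 = Σ lx·mx = 0 + 0 + 1.37085 + 1.96373 + 1.25852 + 1.22472 + 1.1594 + 0.5 + 0.35376 = 7.83098
Σ x·lx·mx = 33.07705; T = 33.07705/7.83098 = 4.22387…
r ≈ ln(R0)/T = ln(7.83098)/4.22387… = 0.487252… → 0.4873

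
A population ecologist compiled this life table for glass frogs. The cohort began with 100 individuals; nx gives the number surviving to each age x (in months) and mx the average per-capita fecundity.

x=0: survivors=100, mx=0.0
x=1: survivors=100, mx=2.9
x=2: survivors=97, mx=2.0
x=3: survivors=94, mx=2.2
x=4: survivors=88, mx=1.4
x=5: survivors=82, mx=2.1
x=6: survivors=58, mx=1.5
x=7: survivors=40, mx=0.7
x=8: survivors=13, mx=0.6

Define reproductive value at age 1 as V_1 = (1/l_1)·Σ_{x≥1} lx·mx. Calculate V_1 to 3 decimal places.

lx = nx/n0 = nx/100: 1, 1, 0.97, 0.94, 0.88, 0.82, 0.58, 0.4, 0.13
lx·mx for x ≥ 1: 2.9, 1.94, 2.068, 1.232, 1.722, 0.87, 0.28, 0.078 → sum = 11.09
V_1 = 11.09 / l_1 = 11.09 / 1 = 11.09 → 11.090

11.090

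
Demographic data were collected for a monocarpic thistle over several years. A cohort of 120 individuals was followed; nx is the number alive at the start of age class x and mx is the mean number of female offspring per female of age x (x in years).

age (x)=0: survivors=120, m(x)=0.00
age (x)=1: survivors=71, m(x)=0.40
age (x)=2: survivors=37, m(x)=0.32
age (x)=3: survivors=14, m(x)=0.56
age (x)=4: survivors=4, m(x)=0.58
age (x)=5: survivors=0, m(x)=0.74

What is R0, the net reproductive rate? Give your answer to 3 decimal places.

0.420

lx = nx/n0 = nx/120: 1, 0.59167…, 0.30833…, 0.11667…, 0.03333…, 0
lx·mx by age: 0, 0.236667…, 0.098667…, 0.065333…, 0.019333…, 0
R0 = Σ lx·mx = 0.42… → 0.420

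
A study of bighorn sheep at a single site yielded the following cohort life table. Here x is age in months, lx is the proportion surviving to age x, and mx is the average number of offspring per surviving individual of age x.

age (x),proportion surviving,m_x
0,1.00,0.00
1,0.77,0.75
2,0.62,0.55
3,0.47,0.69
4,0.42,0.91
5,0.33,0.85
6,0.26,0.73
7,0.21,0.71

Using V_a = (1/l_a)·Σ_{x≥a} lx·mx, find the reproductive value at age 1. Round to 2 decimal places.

lx·mx for x ≥ 1: 0.5775, 0.341, 0.3243, 0.3822, 0.2805, 0.1898, 0.1491 → sum = 2.2444
V_1 = 2.2444 / l_1 = 2.2444 / 0.77 = 2.914805… → 2.91

2.91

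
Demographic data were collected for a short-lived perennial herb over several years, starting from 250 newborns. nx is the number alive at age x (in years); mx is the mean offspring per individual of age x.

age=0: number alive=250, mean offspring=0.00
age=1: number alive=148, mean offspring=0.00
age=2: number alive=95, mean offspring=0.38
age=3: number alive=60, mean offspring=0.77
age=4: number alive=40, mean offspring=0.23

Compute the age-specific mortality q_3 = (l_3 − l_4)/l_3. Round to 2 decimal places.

0.33

lx = nx/n0 = nx/250: 1, 0.592, 0.38, 0.24, 0.16
q_3 = (l_3 − l_4) / l_3 = (0.24 − 0.16) / 0.24
     = 0.08 / 0.24 = 0.333333… → 0.33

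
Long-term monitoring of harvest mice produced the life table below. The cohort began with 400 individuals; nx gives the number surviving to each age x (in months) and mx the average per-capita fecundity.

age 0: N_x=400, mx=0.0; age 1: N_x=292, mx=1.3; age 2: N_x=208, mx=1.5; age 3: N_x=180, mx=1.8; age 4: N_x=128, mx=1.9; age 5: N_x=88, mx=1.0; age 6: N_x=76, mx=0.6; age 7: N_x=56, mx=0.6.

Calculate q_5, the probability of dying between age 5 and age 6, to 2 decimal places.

lx = nx/n0 = nx/400: 1, 0.73, 0.52, 0.45, 0.32, 0.22, 0.19, 0.14
q_5 = (l_5 − l_6) / l_5 = (0.22 − 0.19) / 0.22
     = 0.03 / 0.22 = 0.136364… → 0.14

0.14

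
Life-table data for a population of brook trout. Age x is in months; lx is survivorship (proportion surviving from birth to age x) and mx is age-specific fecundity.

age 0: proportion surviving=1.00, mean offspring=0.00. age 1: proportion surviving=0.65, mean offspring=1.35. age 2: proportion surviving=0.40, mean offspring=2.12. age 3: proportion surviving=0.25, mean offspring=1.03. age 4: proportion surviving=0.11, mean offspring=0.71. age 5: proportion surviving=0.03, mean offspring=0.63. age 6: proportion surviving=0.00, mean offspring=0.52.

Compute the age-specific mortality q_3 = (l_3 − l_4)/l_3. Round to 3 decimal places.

0.560

q_3 = (l_3 − l_4) / l_3 = (0.25 − 0.11) / 0.25
     = 0.14 / 0.25 = 0.56 → 0.560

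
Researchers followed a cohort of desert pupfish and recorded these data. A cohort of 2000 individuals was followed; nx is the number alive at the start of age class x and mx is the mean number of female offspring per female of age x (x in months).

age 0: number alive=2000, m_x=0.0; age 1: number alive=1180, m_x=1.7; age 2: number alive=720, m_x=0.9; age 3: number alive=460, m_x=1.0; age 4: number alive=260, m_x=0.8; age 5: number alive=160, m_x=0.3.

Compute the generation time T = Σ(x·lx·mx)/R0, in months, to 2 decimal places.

1.71

lx = nx/n0 = nx/2000: 1, 0.59, 0.36, 0.23, 0.13, 0.08
lx·mx: 0, 1.003, 0.324, 0.23, 0.104, 0.024 → R0 = 1.685
x·lx·mx: 0, 1.003, 0.648, 0.69, 0.416, 0.12 → Σ = 2.877
T = 2.877 / 1.685 = 1.707418… → 1.71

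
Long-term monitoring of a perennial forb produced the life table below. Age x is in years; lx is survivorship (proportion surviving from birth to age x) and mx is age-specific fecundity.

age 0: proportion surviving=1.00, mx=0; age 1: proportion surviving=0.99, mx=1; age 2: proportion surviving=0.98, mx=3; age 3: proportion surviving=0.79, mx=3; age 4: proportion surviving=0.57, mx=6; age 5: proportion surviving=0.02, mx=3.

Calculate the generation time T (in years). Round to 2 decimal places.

lx·mx: 0, 0.99, 2.94, 2.37, 3.42, 0.06 → R0 = 9.78
x·lx·mx: 0, 0.99, 5.88, 7.11, 13.68, 0.3 → Σ = 27.96
T = 27.96 / 9.78 = 2.858896… → 2.86

2.86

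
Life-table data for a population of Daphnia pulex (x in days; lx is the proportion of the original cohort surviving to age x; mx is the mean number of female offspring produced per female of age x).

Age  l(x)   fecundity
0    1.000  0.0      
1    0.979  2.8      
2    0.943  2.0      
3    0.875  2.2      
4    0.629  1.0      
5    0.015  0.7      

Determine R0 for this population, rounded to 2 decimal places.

lx·mx by age: 0, 2.7412, 1.886, 1.925, 0.629, 0.0105
R0 = Σ lx·mx = 7.1917 → 7.19

7.19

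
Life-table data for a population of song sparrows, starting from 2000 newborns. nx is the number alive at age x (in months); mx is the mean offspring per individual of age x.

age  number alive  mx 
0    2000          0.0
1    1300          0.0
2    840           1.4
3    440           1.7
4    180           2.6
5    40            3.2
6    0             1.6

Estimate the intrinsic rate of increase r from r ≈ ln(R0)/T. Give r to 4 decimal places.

0.0819

lx = nx/n0 = nx/2000: 1, 0.65, 0.42, 0.22, 0.09, 0.02, 0
R0 = Σ lx·mx = 0 + 0 + 0.588 + 0.374 + 0.234 + 0.064 + 0 = 1.26
Σ x·lx·mx = 3.554; T = 3.554/1.26 = 2.82063…
r ≈ ln(R0)/T = ln(1.26)/2.82063… = 0.081936… → 0.0819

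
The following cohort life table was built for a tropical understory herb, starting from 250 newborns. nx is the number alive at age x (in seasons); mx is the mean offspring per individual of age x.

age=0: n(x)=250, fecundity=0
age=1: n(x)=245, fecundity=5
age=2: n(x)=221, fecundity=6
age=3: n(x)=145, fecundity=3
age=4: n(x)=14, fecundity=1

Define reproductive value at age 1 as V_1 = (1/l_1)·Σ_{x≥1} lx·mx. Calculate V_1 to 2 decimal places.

12.24

lx = nx/n0 = nx/250: 1, 0.98, 0.884, 0.58, 0.056
lx·mx for x ≥ 1: 4.9, 5.304, 1.74, 0.056 → sum = 12
V_1 = 12 / l_1 = 12 / 0.98 = 12.244898… → 12.24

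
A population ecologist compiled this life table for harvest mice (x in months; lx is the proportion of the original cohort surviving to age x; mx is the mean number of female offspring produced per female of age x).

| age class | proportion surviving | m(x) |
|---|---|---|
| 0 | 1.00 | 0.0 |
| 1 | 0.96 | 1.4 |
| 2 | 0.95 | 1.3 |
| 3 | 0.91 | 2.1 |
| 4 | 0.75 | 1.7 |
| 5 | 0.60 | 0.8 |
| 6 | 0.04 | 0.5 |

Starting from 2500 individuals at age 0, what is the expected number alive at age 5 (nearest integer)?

1500

Expected survivors = N0 · l_5 = 2500 × 0.60 = 1500 → 1500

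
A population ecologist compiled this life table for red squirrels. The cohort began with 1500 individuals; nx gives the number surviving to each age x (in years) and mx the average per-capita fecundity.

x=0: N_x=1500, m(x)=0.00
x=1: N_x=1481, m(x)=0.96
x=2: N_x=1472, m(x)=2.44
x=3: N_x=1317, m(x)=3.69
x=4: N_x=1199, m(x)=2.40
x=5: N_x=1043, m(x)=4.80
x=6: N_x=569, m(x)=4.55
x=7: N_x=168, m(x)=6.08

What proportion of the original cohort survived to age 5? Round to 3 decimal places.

0.695

l_5 = n_5/n_0 = 1043/1500 = 0.695333… → 0.695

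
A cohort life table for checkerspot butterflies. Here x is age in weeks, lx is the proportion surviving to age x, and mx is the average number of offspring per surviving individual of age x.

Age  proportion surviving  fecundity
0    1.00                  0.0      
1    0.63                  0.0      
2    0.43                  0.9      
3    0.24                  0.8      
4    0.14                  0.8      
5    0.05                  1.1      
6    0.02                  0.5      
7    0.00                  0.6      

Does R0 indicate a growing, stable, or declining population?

R0 = Σ lx·mx = 0 + 0 + 0.387 + 0.192 + 0.112 + 0.055 + 0.01 + 0 = 0.756
R0 < 1, so the population is declining.

declining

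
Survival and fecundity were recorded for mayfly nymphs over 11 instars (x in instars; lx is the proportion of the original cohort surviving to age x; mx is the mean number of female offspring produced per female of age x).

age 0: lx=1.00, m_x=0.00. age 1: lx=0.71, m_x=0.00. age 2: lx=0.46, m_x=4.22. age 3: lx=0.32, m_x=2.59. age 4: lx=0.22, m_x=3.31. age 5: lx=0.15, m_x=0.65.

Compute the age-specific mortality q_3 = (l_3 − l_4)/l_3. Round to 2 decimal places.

0.31

q_3 = (l_3 − l_4) / l_3 = (0.32 − 0.22) / 0.32
     = 0.1 / 0.32 = 0.3125 → 0.31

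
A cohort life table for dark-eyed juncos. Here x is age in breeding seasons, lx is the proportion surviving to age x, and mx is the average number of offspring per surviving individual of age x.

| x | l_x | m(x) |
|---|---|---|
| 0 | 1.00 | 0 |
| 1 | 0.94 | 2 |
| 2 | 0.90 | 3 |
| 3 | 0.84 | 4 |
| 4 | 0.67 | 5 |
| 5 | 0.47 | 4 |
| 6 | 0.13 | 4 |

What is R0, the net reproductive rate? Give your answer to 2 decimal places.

lx·mx by age: 0, 1.88, 2.7, 3.36, 3.35, 1.88, 0.52
R0 = Σ lx·mx = 13.69 → 13.69

13.69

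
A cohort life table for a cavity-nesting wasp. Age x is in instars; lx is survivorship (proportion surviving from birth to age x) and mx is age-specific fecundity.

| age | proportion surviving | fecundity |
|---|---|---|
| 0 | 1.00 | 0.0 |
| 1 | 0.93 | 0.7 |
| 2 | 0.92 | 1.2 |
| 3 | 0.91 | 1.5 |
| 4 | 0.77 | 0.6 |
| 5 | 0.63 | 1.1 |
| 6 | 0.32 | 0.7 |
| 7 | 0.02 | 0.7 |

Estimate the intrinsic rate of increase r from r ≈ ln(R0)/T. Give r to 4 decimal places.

0.4961

R0 = Σ lx·mx = 0 + 0.651 + 1.104 + 1.365 + 0.462 + 0.693 + 0.224 + 0.014 = 4.513
Σ x·lx·mx = 13.709; T = 13.709/4.513 = 3.03767…
r ≈ ln(R0)/T = ln(4.513)/3.03767… = 0.496092… → 0.4961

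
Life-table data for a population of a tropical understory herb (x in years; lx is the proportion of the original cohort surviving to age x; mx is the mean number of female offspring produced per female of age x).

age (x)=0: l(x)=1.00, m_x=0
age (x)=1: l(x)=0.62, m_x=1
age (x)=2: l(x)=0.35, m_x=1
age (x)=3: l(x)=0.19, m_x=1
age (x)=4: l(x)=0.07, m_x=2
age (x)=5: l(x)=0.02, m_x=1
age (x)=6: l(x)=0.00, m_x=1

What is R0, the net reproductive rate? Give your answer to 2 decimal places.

1.32

lx·mx by age: 0, 0.62, 0.35, 0.19, 0.14, 0.02, 0
R0 = Σ lx·mx = 1.32 → 1.32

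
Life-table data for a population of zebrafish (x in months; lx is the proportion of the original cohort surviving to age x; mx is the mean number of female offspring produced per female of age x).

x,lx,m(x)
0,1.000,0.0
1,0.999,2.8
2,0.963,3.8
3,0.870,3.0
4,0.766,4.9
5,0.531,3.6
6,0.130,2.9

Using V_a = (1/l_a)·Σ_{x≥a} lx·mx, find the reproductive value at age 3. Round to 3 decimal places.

9.945

lx·mx for x ≥ 3: 2.61, 3.7534, 1.9116, 0.377 → sum = 8.652
V_3 = 8.652 / l_3 = 8.652 / 0.87 = 9.944828… → 9.945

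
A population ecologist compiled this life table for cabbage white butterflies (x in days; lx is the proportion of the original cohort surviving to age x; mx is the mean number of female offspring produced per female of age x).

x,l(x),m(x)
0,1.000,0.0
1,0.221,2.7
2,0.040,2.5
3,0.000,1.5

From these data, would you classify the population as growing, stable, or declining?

R0 = Σ lx·mx = 0 + 0.5967 + 0.1 + 0 = 0.6967
R0 < 1, so the population is declining.

declining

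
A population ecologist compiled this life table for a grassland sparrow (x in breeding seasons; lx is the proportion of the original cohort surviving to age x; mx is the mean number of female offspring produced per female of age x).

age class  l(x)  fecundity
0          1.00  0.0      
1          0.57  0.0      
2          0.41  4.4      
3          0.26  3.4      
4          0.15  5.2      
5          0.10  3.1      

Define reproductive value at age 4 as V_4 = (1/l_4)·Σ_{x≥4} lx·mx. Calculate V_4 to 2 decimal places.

lx·mx for x ≥ 4: 0.78, 0.31 → sum = 1.09
V_4 = 1.09 / l_4 = 1.09 / 0.15 = 7.266667… → 7.27

7.27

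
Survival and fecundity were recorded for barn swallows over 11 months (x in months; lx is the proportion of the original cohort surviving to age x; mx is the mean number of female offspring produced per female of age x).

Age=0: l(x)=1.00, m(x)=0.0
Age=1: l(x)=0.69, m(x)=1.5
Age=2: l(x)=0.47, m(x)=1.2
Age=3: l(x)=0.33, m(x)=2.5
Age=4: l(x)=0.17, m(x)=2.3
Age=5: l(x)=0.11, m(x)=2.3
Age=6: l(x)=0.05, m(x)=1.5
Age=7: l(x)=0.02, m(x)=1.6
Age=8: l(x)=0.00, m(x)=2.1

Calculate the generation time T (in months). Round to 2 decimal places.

lx·mx: 0, 1.035, 0.564, 0.825, 0.391, 0.253, 0.075, 0.032, 0 → R0 = 3.175
x·lx·mx: 0, 1.035, 1.128, 2.475, 1.564, 1.265, 0.45, 0.224, 0 → Σ = 8.141
T = 8.141 / 3.175 = 2.564094… → 2.56

2.56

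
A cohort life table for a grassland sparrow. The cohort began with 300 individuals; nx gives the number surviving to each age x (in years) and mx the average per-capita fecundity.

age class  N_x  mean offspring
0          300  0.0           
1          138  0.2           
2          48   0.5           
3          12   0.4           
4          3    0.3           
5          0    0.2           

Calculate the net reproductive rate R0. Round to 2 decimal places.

lx = nx/n0 = nx/300: 1, 0.46, 0.16, 0.04, 0.01, 0
lx·mx by age: 0, 0.092, 0.08, 0.016, 0.003, 0
R0 = Σ lx·mx = 0.191 → 0.19

0.19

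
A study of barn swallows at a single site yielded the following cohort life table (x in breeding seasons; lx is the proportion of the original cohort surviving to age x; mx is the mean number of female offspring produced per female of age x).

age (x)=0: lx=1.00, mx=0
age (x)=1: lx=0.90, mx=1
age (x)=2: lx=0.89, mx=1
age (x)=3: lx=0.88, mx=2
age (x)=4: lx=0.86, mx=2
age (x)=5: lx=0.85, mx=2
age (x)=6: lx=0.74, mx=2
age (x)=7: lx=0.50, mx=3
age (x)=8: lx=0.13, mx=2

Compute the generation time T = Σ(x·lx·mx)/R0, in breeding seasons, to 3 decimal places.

lx·mx: 0, 0.9, 0.89, 1.76, 1.72, 1.7, 1.48, 1.5, 0.26 → R0 = 10.21
x·lx·mx: 0, 0.9, 1.78, 5.28, 6.88, 8.5, 8.88, 10.5, 2.08 → Σ = 44.8
T = 44.8 / 10.21 = 4.387855… → 4.388

4.388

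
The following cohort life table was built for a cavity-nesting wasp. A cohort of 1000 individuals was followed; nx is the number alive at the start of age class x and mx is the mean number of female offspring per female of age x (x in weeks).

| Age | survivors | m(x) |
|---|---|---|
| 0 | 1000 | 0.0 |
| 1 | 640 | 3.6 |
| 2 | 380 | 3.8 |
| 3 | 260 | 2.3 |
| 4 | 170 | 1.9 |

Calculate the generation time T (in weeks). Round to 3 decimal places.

lx = nx/n0 = nx/1000: 1, 0.64, 0.38, 0.26, 0.17
lx·mx: 0, 2.304, 1.444, 0.598, 0.323 → R0 = 4.669
x·lx·mx: 0, 2.304, 2.888, 1.794, 1.292 → Σ = 8.278
T = 8.278 / 4.669 = 1.772971… → 1.773

1.773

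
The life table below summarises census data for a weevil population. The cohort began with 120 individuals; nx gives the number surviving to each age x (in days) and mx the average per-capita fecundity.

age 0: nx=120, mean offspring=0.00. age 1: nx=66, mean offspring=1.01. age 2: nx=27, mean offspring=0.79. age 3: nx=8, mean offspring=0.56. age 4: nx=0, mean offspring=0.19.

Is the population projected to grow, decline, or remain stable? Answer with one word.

declining

lx = nx/n0 = nx/120: 1, 0.55, 0.225, 0.06667…, 0
R0 = Σ lx·mx = 0 + 0.5555 + 0.17775 + 0.037333… + 0 = 0.770583…
R0 < 1, so the population is declining.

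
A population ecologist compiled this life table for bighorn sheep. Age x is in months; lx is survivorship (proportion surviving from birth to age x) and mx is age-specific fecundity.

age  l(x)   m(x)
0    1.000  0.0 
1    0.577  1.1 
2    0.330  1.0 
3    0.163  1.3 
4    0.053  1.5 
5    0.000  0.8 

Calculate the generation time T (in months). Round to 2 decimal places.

1.79

lx·mx: 0, 0.6347, 0.33, 0.2119, 0.0795, 0 → R0 = 1.2561
x·lx·mx: 0, 0.6347, 0.66, 0.6357, 0.318, 0 → Σ = 2.2484
T = 2.2484 / 1.2561 = 1.789985… → 1.79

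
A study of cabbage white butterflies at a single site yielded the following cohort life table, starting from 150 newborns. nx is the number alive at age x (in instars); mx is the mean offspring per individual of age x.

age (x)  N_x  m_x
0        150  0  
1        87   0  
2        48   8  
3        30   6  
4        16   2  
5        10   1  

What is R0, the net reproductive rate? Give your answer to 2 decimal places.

4.04

lx = nx/n0 = nx/150: 1, 0.58, 0.32, 0.2, 0.10667…, 0.06667…
lx·mx by age: 0, 0, 2.56, 1.2, 0.213333…, 0.066667…
R0 = Σ lx·mx = 4.04… → 4.04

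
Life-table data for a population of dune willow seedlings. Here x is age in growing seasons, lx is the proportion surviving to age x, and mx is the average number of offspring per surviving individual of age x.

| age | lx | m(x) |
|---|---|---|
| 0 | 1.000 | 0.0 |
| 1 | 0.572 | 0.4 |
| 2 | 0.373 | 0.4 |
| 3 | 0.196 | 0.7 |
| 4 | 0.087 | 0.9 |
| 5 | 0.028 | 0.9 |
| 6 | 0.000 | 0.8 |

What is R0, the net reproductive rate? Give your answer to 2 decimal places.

0.62

lx·mx by age: 0, 0.2288, 0.1492, 0.1372, 0.0783, 0.0252, 0
R0 = Σ lx·mx = 0.6187 → 0.62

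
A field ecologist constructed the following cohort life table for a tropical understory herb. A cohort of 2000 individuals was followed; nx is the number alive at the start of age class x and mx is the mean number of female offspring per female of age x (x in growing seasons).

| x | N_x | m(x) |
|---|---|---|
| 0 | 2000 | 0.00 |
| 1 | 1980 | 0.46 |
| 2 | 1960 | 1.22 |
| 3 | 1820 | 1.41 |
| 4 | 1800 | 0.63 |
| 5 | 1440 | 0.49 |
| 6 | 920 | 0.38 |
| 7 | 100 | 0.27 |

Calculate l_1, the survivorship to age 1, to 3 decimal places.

0.990

l_1 = n_1/n_0 = 1980/2000 = 0.99 → 0.990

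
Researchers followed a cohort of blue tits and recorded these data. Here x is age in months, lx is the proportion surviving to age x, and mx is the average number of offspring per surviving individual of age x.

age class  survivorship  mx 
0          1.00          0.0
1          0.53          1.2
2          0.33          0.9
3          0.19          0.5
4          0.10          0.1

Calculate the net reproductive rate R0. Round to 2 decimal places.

lx·mx by age: 0, 0.636, 0.297, 0.095, 0.01
R0 = Σ lx·mx = 1.038 → 1.04

1.04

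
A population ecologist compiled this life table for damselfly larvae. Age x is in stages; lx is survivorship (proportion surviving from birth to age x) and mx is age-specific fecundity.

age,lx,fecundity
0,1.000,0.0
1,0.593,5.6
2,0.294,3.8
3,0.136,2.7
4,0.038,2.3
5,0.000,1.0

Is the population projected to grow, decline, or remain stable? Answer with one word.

growing

R0 = Σ lx·mx = 0 + 3.3208 + 1.1172 + 0.3672 + 0.0874 + 0 = 4.8926
R0 > 1, so the population is growing.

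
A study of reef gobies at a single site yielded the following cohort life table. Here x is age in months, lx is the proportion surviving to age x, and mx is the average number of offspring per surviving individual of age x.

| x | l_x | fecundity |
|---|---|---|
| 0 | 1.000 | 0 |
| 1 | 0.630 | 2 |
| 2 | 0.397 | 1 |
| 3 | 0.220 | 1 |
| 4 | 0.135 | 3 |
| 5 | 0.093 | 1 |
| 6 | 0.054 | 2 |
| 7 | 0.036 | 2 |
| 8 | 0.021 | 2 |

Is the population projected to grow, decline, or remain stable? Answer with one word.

growing

R0 = Σ lx·mx = 0 + 1.26 + 0.397 + 0.22 + 0.405 + 0.093 + 0.108 + 0.072 + 0.042 = 2.597
R0 > 1, so the population is growing.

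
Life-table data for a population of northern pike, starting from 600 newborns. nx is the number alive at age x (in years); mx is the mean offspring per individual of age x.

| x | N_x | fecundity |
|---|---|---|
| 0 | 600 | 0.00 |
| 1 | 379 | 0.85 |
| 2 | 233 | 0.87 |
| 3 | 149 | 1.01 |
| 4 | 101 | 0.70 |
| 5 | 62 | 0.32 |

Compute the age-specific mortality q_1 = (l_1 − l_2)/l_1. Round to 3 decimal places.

lx = nx/n0 = nx/600: 1, 0.63167…, 0.38833…, 0.24833…, 0.16833…, 0.10333…
q_1 = (l_1 − l_2) / l_1 = (0.631667… − 0.388333…) / 0.631667…
     = 0.243333… / 0.631667… = 0.385224… → 0.385

0.385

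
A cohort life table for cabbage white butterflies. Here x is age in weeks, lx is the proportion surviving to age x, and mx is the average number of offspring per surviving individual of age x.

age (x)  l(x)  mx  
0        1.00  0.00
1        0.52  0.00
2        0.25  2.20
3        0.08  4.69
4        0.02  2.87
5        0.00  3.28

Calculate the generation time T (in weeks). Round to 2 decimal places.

2.50

lx·mx: 0, 0, 0.55, 0.3752, 0.0574, 0 → R0 = 0.9826
x·lx·mx: 0, 0, 1.1, 1.1256, 0.2296, 0 → Σ = 2.4552
T = 2.4552 / 0.9826 = 2.498677… → 2.50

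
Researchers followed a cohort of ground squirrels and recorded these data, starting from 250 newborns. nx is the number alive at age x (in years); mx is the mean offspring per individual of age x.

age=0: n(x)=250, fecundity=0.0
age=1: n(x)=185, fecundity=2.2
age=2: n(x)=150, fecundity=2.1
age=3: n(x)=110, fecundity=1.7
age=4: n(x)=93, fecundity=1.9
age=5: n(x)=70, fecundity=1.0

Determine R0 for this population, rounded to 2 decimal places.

lx = nx/n0 = nx/250: 1, 0.74, 0.6, 0.44, 0.372, 0.28
lx·mx by age: 0, 1.628, 1.26, 0.748, 0.7068, 0.28
R0 = Σ lx·mx = 4.6228 → 4.62

4.62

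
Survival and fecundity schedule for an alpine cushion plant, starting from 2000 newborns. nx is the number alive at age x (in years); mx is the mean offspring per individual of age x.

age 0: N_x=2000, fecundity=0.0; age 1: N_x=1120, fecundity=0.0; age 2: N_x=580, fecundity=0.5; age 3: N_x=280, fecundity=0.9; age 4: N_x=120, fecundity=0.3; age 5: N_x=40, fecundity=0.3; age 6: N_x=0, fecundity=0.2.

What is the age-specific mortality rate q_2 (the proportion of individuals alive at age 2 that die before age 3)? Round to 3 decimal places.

lx = nx/n0 = nx/2000: 1, 0.56, 0.29, 0.14, 0.06, 0.02, 0
q_2 = (l_2 − l_3) / l_2 = (0.29 − 0.14) / 0.29
     = 0.15 / 0.29 = 0.517241… → 0.517

0.517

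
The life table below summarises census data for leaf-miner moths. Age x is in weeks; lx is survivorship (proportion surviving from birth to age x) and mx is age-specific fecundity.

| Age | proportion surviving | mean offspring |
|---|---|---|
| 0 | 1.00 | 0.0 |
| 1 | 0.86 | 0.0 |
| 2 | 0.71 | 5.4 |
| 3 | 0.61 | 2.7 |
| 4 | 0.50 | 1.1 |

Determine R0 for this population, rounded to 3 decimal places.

lx·mx by age: 0, 0, 3.834, 1.647, 0.55
R0 = Σ lx·mx = 6.031 → 6.031

6.031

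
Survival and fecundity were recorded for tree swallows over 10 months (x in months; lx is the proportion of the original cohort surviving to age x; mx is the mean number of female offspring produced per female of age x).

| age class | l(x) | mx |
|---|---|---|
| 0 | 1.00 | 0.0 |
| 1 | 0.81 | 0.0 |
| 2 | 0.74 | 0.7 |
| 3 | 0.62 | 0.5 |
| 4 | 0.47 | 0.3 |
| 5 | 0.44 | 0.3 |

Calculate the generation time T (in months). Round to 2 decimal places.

lx·mx: 0, 0, 0.518, 0.31, 0.141, 0.132 → R0 = 1.101
x·lx·mx: 0, 0, 1.036, 0.93, 0.564, 0.66 → Σ = 3.19
T = 3.19 / 1.101 = 2.897366… → 2.90

2.90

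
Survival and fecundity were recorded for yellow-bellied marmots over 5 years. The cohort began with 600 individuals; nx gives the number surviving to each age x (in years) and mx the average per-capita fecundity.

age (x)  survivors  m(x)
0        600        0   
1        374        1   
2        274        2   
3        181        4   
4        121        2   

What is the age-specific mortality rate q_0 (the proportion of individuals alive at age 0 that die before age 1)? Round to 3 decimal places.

lx = nx/n0 = nx/600: 1, 0.62333…, 0.45667…, 0.30167…, 0.20167…
q_0 = (l_0 − l_1) / l_0 = (1 − 0.623333…) / 1
     = 0.376667… / 1 = 0.376667… → 0.377

0.377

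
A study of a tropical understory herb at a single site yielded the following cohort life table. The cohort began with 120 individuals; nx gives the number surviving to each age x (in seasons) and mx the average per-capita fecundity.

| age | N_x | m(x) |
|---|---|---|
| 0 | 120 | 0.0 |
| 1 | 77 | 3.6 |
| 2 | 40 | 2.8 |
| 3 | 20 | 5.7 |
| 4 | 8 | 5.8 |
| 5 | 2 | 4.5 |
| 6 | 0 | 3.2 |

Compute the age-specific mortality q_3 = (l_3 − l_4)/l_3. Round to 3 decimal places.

lx = nx/n0 = nx/120: 1, 0.64167…, 0.33333…, 0.16667…, 0.06667…, 0.01667…, 0
q_3 = (l_3 − l_4) / l_3 = (0.166667… − 0.066667…) / 0.166667…
     = 0.1… / 0.166667… = 0.6… → 0.600

0.600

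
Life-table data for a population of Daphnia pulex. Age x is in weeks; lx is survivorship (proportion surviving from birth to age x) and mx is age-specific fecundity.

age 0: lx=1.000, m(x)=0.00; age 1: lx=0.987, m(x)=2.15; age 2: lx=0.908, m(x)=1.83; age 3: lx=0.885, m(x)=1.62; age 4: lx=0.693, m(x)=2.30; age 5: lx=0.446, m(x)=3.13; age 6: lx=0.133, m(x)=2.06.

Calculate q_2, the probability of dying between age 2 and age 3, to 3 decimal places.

0.025

q_2 = (l_2 − l_3) / l_2 = (0.908 − 0.885) / 0.908
     = 0.023 / 0.908 = 0.02533… → 0.025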